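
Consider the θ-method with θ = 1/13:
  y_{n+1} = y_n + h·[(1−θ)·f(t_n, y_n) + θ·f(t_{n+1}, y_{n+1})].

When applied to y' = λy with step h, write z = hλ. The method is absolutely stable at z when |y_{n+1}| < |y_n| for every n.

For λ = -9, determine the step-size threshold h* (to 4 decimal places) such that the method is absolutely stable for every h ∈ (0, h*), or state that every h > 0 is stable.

Set f=λy, z=hλ:
  y_{n+1} = y_n + z·[12/13·y_n + 1/13·y_{n+1}] ⇒ (1 − 1/13z)y_{n+1} = (1 + 12/13z)y_n
  ⇒ R(z) = (1 + 12/13z)/(1 − 1/13z).

Need |R(x)|<1, x<0.
x=-0.94: |R|=0.1234
R=−1: 1+12/13x = −1+1/13x ⇒ -11/13x=2 ⇒ x=2/(-11/13)=-2.3636
Confirm numerically:
  x=-2.179: |R|=0.86620 <1
  x=-1.868: |R|=0.63331 <1
  x=-1.494: |R|=0.34000 <1
  x=-1.195: |R|=0.09440 <1
  x=-2.933: |R|=1.39308 >1
  x=-2.552: |R|=1.13323 >1
Interval (-2.3636, 0).

(-2.3636,0); λ=-9 ⇒ h* = (26/11)/9 = 0.2626.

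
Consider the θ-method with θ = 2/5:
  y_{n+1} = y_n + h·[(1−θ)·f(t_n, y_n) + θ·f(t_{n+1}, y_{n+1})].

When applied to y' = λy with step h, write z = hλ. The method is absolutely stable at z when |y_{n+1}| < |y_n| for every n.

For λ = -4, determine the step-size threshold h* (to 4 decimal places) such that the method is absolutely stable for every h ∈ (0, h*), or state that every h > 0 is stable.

With y'=λy (z=hλ):
  y_{n+1} = y_n + z·[3/5·y_n + 2/5·y_{n+1}] ⇒ (1 − 2/5z)y_{n+1} = (1 + 3/5z)y_n
  ⇒ R(z) = (1 + 3/5z)/(1 − 2/5z).

Solve |R(x)|<1 on ℝ⁻.
x=-1.64: |R|=0.0097
R=−1: 1+3/5x = −1+2/5x ⇒ -1/5x=2 ⇒ x=2/(-1/5)=-10.0000
Confirm numerically:
  x=-9.644: |R|=0.98534 <1
  x=-7.392: |R|=0.86818 <1
  x=-6.384: |R|=0.79649 <1
  x=-10.396: |R|=1.01535 >1
  x=-10.078: |R|=1.00310 >1
So |R|<1 on (-10.0000, 0).

(-10.0000,0); λ=-4 ⇒ h* = (10)/4 = 2.5000.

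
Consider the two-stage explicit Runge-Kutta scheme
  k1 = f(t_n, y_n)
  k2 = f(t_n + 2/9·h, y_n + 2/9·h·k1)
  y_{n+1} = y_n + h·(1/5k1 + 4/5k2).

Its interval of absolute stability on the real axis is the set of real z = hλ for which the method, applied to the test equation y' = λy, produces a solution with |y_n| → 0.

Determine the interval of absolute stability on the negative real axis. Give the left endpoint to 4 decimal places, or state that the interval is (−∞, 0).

On y'=λy, z=hλ:
  k1=λy_n ⇒ h·k1=z·y_n;  k2=λ(1+2/9z)y_n ⇒ h·k2=z(1+2/9z)y_n
  y_{n+1}/y_n = 1 + 1/5z + 4/5z(1+2/9z) = 1 + z + 8/45z²
  R(z) = 1 + z + 8/45z².

Find x<0 with |R(x)|<1.
x=-0.57: |R|=0.4878
R=1: x+8/45x²=0 ⇒ x=−45/8=-5.6250; min R=1−1/(4·8/45)=-0.4062>−1
Confirm numerically:
  x=-5.180: |R|=0.59020 <1
  x=-3.660: |R|=0.27856 <1
  x=-2.953: |R|=0.40274 <1
  x=-6.207: |R|=1.64222 >1
  x=-6.038: |R|=1.44332 >1
  x=-5.774: |R|=1.15295 >1
So |R|<1 on (-5.6250, 0).

z∈(-5.6250,0).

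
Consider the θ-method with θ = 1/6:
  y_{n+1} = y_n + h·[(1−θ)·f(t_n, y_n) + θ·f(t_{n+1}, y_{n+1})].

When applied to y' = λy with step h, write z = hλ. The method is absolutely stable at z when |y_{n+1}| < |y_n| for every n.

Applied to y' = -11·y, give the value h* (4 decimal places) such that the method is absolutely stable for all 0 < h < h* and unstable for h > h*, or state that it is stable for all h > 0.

(-3.0000,0); λ=-11 ⇒ h* = (3)/11 = 0.2727.

With y'=λy (z=hλ):
  y_{n+1} = y_n + z·[5/6·y_n + 1/6·y_{n+1}] ⇒ (1 − 1/6z)y_{n+1} = (1 + 5/6z)y_n
  so R(z) = (1 + 5/6z)/(1 − 1/6z).

Find x<0 with |R(x)|<1.
x=-0.94: |R|=0.1873
R=−1: 1+5/6x = −1+1/6x ⇒ -2/3x=2 ⇒ x=2/(-2/3)=-3.0000
Confirm numerically:
  x=-2.876: |R|=0.94412 <1
  x=-2.425: |R|=0.72700 <1
  x=-1.607: |R|=0.26752 <1
  x=-1.502: |R|=0.20128 <1
  x=-3.536: |R|=1.22483 >1
  x=-3.231: |R|=1.10010 >1
So |R|<1 on (-3.0000, 0).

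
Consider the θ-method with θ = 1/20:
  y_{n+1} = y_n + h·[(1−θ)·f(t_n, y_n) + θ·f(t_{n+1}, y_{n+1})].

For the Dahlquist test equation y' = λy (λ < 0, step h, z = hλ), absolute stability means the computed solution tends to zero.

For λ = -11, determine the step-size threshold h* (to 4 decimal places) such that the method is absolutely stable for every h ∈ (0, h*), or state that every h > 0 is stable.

(-2.2222,0); λ=-11 ⇒ h* = (20/9)/11 = 0.2020.

Set f=λy, z=hλ:
  y_{n+1} = y_n + z·[19/20·y_n + 1/20·y_{n+1}] ⇒ (1 − 1/20z)y_{n+1} = (1 + 19/20z)y_n
  so R(z) = (1 + 19/20z)/(1 − 1/20z).

Boundary: |R(x)|=1, x<0.
x=-0.54: |R|=0.4742
R=−1: 1+19/20x = −1+1/20x ⇒ -9/10x=2 ⇒ x=2/(-9/10)=-2.2222
Confirm numerically:
  x=-2.038: |R|=0.84953 <1
  x=-1.996: |R|=0.81488 <1
  x=-1.983: |R|=0.80412 <1
  x=-1.249: |R|=0.17558 <1
  x=-2.756: |R|=1.42222 >1
  x=-2.641: |R|=1.33294 >1
  x=-2.422: |R|=1.16038 >1
Stable set (-2.2222, 0).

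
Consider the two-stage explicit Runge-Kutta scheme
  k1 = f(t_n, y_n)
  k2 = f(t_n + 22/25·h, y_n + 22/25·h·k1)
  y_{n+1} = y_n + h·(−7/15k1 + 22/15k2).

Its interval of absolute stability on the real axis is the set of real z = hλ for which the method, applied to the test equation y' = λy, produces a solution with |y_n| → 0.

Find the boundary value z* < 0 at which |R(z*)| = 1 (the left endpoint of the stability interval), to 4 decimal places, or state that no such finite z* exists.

With y'=λy (z=hλ):
  k1=λy_n ⇒ h·k1=z·y_n;  k2=λ(1+22/25z)y_n ⇒ h·k2=z(1+22/25z)y_n
  y_{n+1}/y_n = 1 − 7/15z + 22/15z(1+22/25z) = 1 + z + 484/375z²
  so R(z) = 1 + z + 484/375z².

Need |R(x)|<1, x<0.
x=-1.64: |R|=2.8314
R=1: x+484/375x²=0 ⇒ x=−375/484=-0.7748; min R=1−1/(4·484/375)=0.8063>−1
Confirm numerically:
  x=-0.677: |R|=0.91455 <1
  x=-0.630: |R|=0.88227 <1
  x=-0.440: |R|=0.80987 <1
  x=-0.422: |R|=0.80785 <1
  x=-1.020: |R|=1.32281 >1
  x=-0.809: |R|=1.03572 >1
  x=-0.802: |R|=1.02816 >1
Stable set (-0.7748, 0).

left endpoint -0.7748.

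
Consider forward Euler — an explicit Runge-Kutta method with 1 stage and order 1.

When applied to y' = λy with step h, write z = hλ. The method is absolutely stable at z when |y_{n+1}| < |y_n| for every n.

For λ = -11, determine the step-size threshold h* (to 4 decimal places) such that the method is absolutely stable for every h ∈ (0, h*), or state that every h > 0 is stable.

With y'=λy (z=hλ):
  order 1, 1-stage ⇒ R(z)=1+z
  (e.g. R(-1.01)=-0.01000, |R|=0.01000)

Boundary: |R(x)|=1, x<0.
x=-1.01: |R|=0.0100
|R(-2.35)|=1.3500 |R(-2.05)|=1.0500 |R(-1.8)|=0.8000
Bisect:
  x_lo=-2.8793 |R|=1.8793  x_hi=-0.3037 |R|=0.6963
  mid=-1.59149 |R|=0.59149 →hi
  mid=-2.23538 |R|=1.23538 →lo
  mid=-1.91343 |R|=0.91343 →hi
  mid=-2.07441 |R|=1.07441 →lo
  mid=-1.99392 |R|=0.99392 →hi
  mid=-2.03416 |R|=1.03416 →lo
  mid=-2.01404 |R|=1.01404 →lo
  mid=-2.00398 |R|=1.00398 →lo
  mid=-1.99895 |R|=0.99895 →hi
  ...
  [-2.00005,-1.99989] ⇒ x*=-2.0000
So |R|<1 on (-2.0000, 0).

(-2.0000,0); λ=-11 ⇒ h* = 0.1818.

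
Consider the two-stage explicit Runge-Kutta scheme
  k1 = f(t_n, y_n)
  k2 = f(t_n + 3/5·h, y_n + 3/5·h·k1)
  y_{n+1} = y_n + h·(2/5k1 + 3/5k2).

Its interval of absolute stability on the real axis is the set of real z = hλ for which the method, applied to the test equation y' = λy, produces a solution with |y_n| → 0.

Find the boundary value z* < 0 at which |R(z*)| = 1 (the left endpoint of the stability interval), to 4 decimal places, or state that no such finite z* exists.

left endpoint -2.7778.

With y'=λy (z=hλ):
  k1=λy_n ⇒ h·k1=z·y_n;  k2=λ(1+3/5z)y_n ⇒ h·k2=z(1+3/5z)y_n
  y_{n+1}/y_n = 1 + 2/5z + 3/5z(1+3/5z) = 1 + z + 9/25z²
  Hence R(z) = 1 + z + 9/25z².

Need |R(x)|<1, x<0.
x=-1.02: |R|=0.3545
R=1: x+9/25x²=0 ⇒ x=−25/9=-2.7778; min R=1−1/(4·9/25)=0.3056>−1
Confirm numerically:
  x=-2.621: |R|=0.85207 <1
  x=-1.789: |R|=0.36319 <1
  x=-1.302: |R|=0.30827 <1
  x=-1.166: |R|=0.32344 <1
  x=-3.248: |R|=1.54982 >1
  x=-3.171: |R|=1.44889 >1
  x=-2.930: |R|=1.16056 >1
Interval (-2.7778, 0).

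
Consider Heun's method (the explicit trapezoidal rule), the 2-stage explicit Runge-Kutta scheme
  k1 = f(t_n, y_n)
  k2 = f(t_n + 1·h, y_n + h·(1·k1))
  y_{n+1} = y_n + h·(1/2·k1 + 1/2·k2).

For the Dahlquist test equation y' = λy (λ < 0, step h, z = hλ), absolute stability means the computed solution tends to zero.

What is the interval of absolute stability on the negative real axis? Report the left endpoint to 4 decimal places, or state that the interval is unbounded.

z∈(-2.0000,0).

Test eqn y'=λy, z=hλ:
  order 2, 2-stage ⇒ R(z)=1+z+z^2/2
  (e.g. R(-0.78)=0.52420, |R|=0.52420)

Need |R(x)|<1, x<0.
x=-0.78: |R|=0.5242
|R(-1.98)|=0.9802 |R(-1.76)|=0.7888 |R(-1.18)|=0.5162
Bisect:
  x_lo=-2.6214 |R|=1.8145  x_hi=-0.2878 |R|=0.7536
  mid=-1.45462 |R|=0.60334 →hi
  mid=-2.03803 |R|=1.03875 →lo
  mid=-1.74632 |R|=0.77850 →hi
  mid=-1.89218 |R|=0.89799 →hi
  mid=-1.96510 |R|=0.96571 →hi
  mid=-2.00157 |R|=1.00157 →lo
  mid=-1.98334 |R|=0.98347 →hi
  mid=-1.99245 |R|=0.99248 →hi
  ...
  [-2.00000,-1.99986] ⇒ x*=-2.0000
So |R|<1 on (-2.0000, 0).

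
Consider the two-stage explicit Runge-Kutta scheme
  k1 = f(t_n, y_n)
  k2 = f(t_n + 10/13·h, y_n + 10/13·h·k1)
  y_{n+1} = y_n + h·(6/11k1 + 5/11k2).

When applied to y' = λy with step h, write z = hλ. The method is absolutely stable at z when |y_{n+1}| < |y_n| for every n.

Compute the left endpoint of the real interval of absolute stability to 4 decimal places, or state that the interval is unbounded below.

z* = -2.8600.

Set f=λy, z=hλ:
  k1=λy_n ⇒ h·k1=z·y_n;  k2=λ(1+10/13z)y_n ⇒ h·k2=z(1+10/13z)y_n
  y_{n+1}/y_n = 1 + 6/11z + 5/11z(1+10/13z) = 1 + z + 50/143z²
  R(z) = 1 + z + 50/143z².

Need |R(x)|<1, x<0.
x=-0.82: |R|=0.4151
R=1: x+50/143x²=0 ⇒ x=−143/50=-2.8600; min R=1−1/(4·50/143)=0.2850>−1
Confirm numerically:
  x=-2.778: |R|=0.92035 <1
  x=-1.841: |R|=0.34406 <1
  x=-1.622: |R|=0.29789 <1
  x=-1.509: |R|=0.28718 <1
  x=-3.449: |R|=1.71030 >1
  x=-3.218: |R|=1.40281 >1
  x=-2.970: |R|=1.11423 >1
So |R|<1 on (-2.8600, 0).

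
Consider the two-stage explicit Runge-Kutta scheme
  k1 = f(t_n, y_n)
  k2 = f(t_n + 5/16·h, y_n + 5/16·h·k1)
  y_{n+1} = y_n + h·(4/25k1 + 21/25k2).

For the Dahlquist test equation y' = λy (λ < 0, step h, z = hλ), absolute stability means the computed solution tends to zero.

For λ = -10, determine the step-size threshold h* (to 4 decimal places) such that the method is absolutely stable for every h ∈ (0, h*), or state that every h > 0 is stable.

(-3.8095,0); λ=-10 ⇒ h* = (80/21)/10 = 0.3810.

Set f=λy, z=hλ:
  k1=λy_n ⇒ h·k1=z·y_n;  k2=λ(1+5/16z)y_n ⇒ h·k2=z(1+5/16z)y_n
  y_{n+1}/y_n = 1 + 4/25z + 21/25z(1+5/16z) = 1 + z + 21/80z²
  Hence R(z) = 1 + z + 21/80z².

Boundary: |R(x)|=1, x<0.
x=-0.98: |R|=0.2721
R=1: x+21/80x²=0 ⇒ x=−80/21=-3.8095; min R=1−1/(4·21/80)=0.0476>−1
Confirm numerically:
  x=-3.693: |R|=0.88704 <1
  x=-3.271: |R|=0.53760 <1
  x=-2.719: |R|=0.22165 <1
  x=-2.699: |R|=0.21321 <1
  x=-4.028: |R|=1.23101 >1
  x=-3.884: |R|=1.07593 >1
So |R|<1 on (-3.8095, 0).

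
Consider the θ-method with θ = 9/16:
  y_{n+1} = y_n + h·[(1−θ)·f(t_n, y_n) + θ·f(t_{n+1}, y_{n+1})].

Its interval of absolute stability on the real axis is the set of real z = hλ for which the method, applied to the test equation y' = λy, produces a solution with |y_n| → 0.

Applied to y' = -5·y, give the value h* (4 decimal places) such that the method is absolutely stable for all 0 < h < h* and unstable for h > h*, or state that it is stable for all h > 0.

interval (−∞, 0). Any h>0 works for λ=-5.

Set f=λy, z=hλ:
  y_{n+1} = y_n + z·[7/16·y_n + 9/16·y_{n+1}] ⇒ (1 − 9/16z)y_{n+1} = (1 + 7/16z)y_n
  Hence R(z) = (1 + 7/16z)/(1 − 9/16z).

Need |R(x)|<1, x<0.
x=-1.46: |R|=0.1984
x=-2: |R|=0.0588
x=-10: |R|=0.5094
x=-100: |R|=0.7467
θ=9/16≥1/2 ⇒ |1+7/16x|<|1−9/16x| ∀x<0 ⇒ stable on all of ℝ⁻.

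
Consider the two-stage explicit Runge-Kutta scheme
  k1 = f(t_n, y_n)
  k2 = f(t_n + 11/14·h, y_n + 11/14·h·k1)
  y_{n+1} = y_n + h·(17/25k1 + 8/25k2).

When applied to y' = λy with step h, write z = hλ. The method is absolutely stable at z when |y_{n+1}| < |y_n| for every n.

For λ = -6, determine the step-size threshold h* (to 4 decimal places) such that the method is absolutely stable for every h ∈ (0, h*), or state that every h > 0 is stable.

On y'=λy, z=hλ:
  k1=λy_n ⇒ h·k1=z·y_n;  k2=λ(1+11/14z)y_n ⇒ h·k2=z(1+11/14z)y_n
  y_{n+1}/y_n = 1 + 17/25z + 8/25z(1+11/14z) = 1 + z + 44/175z²
  R(z) = 1 + z + 44/175z².

Need |R(x)|<1, x<0.
x=-1.5: |R|=0.0657
R=1: x+44/175x²=0 ⇒ x=−175/44=-3.9773; min R=1−1/(4·44/175)=0.0057>−1
Confirm numerically:
  x=-3.917: |R|=0.94064 <1
  x=-3.729: |R|=0.76723 <1
  x=-3.309: |R|=0.44401 <1
  x=-3.140: |R|=0.33899 <1
  x=-4.530: |R|=1.62954 >1
  x=-4.068: |R|=1.09280 >1
Stable set (-3.9773, 0).

(-3.9773,0); λ=-6 ⇒ h* = (175/44)/6 = 0.6629.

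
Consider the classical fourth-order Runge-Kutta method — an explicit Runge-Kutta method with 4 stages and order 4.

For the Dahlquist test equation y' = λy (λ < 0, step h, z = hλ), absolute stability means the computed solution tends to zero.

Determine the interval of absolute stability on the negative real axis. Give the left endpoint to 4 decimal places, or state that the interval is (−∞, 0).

(-2.7853, 0).

Set f=λy, z=hλ:
  order 4, 4-stage ⇒ R(z)=1+z+z^2/2+z^3/6+z^4/24
  (e.g. R(-1.23)=0.31167, |R|=0.31167)

Need |R(x)|<1, x<0.
x=-1.23: |R|=0.3117
|R(-1.51)|=0.2728 |R(-0.7)|=0.4978
Bisect:
  x_lo=-3.6385 |R|=3.2552  x_hi=-0.3331 |R|=0.7167
  mid=-1.98579 |R|=0.32870 →hi
  mid=-2.81213 |R|=1.04122 →lo
  mid=-2.39896 |R|=0.55754 →hi
  mid=-2.60554 |R|=0.76113 →hi
  mid=-2.70883 |R|=0.89071 →hi
  mid=-2.76048 |R|=0.96323 →hi
  mid=-2.78630 |R|=1.00153 →lo
  mid=-2.77339 |R|=0.98221 →hi
  ...
  [-2.78530,-2.78509] ⇒ x*=-2.7853
Stable set (-2.7853, 0).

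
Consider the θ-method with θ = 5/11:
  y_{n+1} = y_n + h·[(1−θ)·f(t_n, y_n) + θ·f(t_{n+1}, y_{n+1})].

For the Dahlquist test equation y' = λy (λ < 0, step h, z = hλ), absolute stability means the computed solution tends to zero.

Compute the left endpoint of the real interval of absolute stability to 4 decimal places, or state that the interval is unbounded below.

Test eqn y'=λy, z=hλ:
  y_{n+1} = y_n + z·[6/11·y_n + 5/11·y_{n+1}] ⇒ (1 − 5/11z)y_{n+1} = (1 + 6/11z)y_n
  so R(z) = (1 + 6/11z)/(1 − 5/11z).

Solve |R(x)|<1 on ℝ⁻.
x=-1.3: |R|=0.1829
R=−1: 1+6/11x = −1+5/11x ⇒ -1/11x=2 ⇒ x=2/(-1/11)=-22.0000
Confirm numerically:
  x=-20.157: |R|=0.98351 <1
  x=-14.119: |R|=0.90341 <1
  x=-13.894: |R|=0.89927 <1
  x=-22.440: |R|=1.00357 >1
  x=-22.408: |R|=1.00332 >1
  x=-22.048: |R|=1.00040 >1
Interval (-22.0000, 0).

z* = -22.0000.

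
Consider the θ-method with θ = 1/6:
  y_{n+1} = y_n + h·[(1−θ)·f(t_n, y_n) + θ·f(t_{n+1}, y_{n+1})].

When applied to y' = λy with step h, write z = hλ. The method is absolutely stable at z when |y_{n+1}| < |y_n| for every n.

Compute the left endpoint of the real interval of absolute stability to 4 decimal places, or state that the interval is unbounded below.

With y'=λy (z=hλ):
  y_{n+1} = y_n + z·[5/6·y_n + 1/6·y_{n+1}] ⇒ (1 − 1/6z)y_{n+1} = (1 + 5/6z)y_n
  so R(z) = (1 + 5/6z)/(1 − 1/6z).

Need |R(x)|<1, x<0.
x=-0.82: |R|=0.2786
R=−1: 1+5/6x = −1+1/6x ⇒ -2/3x=2 ⇒ x=2/(-2/3)=-3.0000
Confirm numerically:
  x=-2.269: |R|=0.64639 <1
  x=-2.204: |R|=0.61190 <1
  x=-1.746: |R|=0.35244 <1
  x=-3.586: |R|=1.24452 >1
  x=-3.464: |R|=1.19611 >1
  x=-3.347: |R|=1.14850 >1
So |R|<1 on (-3.0000, 0).

left endpoint -3.0000.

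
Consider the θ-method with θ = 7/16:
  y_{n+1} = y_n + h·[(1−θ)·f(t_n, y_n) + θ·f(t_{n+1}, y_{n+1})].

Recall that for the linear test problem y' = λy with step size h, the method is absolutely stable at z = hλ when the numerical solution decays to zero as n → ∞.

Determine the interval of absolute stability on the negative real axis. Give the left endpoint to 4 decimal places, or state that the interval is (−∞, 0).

With y'=λy (z=hλ):
  y_{n+1} = y_n + z·[9/16·y_n + 7/16·y_{n+1}] ⇒ (1 − 7/16z)y_{n+1} = (1 + 9/16z)y_n
  so R(z) = (1 + 9/16z)/(1 − 7/16z).

Boundary: |R(x)|=1, x<0.
x=-1.46: |R|=0.1091
R=−1: 1+9/16x = −1+7/16x ⇒ -1/8x=2 ⇒ x=2/(-1/8)=-16.0000
Confirm numerically:
  x=-15.655: |R|=0.99451 <1
  x=-14.804: |R|=0.98000 <1
  x=-13.833: |R|=0.96159 <1
  x=-7.952: |R|=0.77540 <1
  x=-16.076: |R|=1.00118 >1
  x=-16.052: |R|=1.00081 >1
So |R|<1 on (-16.0000, 0).

(-16.0000, 0).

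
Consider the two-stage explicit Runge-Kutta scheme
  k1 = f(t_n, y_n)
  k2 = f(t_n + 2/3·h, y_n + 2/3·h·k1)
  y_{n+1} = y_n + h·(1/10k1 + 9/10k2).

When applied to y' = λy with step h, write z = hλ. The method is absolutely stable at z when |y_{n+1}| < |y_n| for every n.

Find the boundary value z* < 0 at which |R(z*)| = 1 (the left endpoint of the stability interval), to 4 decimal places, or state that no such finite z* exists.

left endpoint -1.6667.

Set f=λy, z=hλ:
  k1=λy_n ⇒ h·k1=z·y_n;  k2=λ(1+2/3z)y_n ⇒ h·k2=z(1+2/3z)y_n
  y_{n+1}/y_n = 1 + 1/10z + 9/10z(1+2/3z) = 1 + z + 3/5z²
  so R(z) = 1 + z + 3/5z².

Solve |R(x)|<1 on ℝ⁻.
x=-1.15: |R|=0.6435
R=1: x+3/5x²=0 ⇒ x=−5/3=-1.6667; min R=1−1/(4·3/5)=0.5833>−1
Confirm numerically:
  x=-1.448: |R|=0.81002 <1
  x=-1.253: |R|=0.68901 <1
  x=-0.738: |R|=0.58879 <1
  x=-2.244: |R|=1.77732 >1
  x=-2.110: |R|=1.56126 >1
Stable set (-1.6667, 0).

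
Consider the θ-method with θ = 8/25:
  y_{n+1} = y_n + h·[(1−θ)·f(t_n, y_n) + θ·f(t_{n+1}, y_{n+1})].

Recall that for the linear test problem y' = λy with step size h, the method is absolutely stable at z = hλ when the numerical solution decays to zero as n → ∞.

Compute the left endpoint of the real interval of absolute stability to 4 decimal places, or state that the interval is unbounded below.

With y'=λy (z=hλ):
  y_{n+1} = y_n + z·[17/25·y_n + 8/25·y_{n+1}] ⇒ (1 − 8/25z)y_{n+1} = (1 + 17/25z)y_n
  ⇒ R(z) = (1 + 17/25z)/(1 − 8/25z).

Solve |R(x)|<1 on ℝ⁻.
x=-0.85: |R|=0.3318
R=−1: 1+17/25x = −1+8/25x ⇒ -9/25x=2 ⇒ x=2/(-9/25)=-5.5556
Confirm numerically:
  x=-5.241: |R|=0.95770 <1
  x=-5.170: |R|=0.94771 <1
  x=-2.381: |R|=0.35137 <1
  x=-2.269: |R|=0.31454 <1
  x=-5.769: |R|=1.02700 >1
  x=-5.741: |R|=1.02353 >1
Interval (-5.5556, 0).

left endpoint -5.5556.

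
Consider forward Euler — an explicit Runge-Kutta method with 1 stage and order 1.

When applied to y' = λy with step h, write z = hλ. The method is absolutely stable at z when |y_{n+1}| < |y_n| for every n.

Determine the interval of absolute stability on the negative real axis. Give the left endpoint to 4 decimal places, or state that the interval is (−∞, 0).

(-2.0000, 0).

On y'=λy, z=hλ:
  order 1, 1-stage ⇒ R(z)=1+z
  (e.g. R(-1.68)=-0.68000, |R|=0.68000)

Solve |R(x)|<1 on ℝ⁻.
x=-1.68: |R|=0.6800
|R(-2.25)|=1.2500 |R(-1.66)|=0.6600 |R(-1.64)|=0.6400
Bisect:
  x_lo=-2.3153 |R|=1.3153  x_hi=-0.3654 |R|=0.6346
  mid=-1.34038 |R|=0.34038 →hi
  mid=-1.82786 |R|=0.82786 →hi
  mid=-2.07160 |R|=1.07160 →lo
  mid=-1.94973 |R|=0.94973 →hi
  mid=-2.01067 |R|=1.01067 →lo
  mid=-1.98020 |R|=0.98020 →hi
  mid=-1.99543 |R|=0.99543 →hi
  mid=-2.00305 |R|=1.00305 →lo
  ...
  [-2.00008,-1.99996] ⇒ x*=-2.0000
So |R|<1 on (-2.0000, 0).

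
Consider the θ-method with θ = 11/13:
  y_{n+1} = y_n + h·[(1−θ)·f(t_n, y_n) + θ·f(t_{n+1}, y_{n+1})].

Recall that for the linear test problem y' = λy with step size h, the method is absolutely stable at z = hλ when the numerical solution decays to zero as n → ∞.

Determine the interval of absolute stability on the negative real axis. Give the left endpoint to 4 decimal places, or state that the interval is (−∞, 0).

interval (−∞, 0).

Set f=λy, z=hλ:
  y_{n+1} = y_n + z·[2/13·y_n + 11/13·y_{n+1}] ⇒ (1 − 11/13z)y_{n+1} = (1 + 2/13z)y_n
  Hence R(z) = (1 + 2/13z)/(1 − 11/13z).

Solve |R(x)|<1 on ℝ⁻.
x=-1.66: |R|=0.3097
x=-2: |R|=0.2571
x=-10: |R|=0.0569
x=-100: |R|=0.1680
θ=11/13≥1/2 ⇒ |1+2/13x|<|1−11/13x| ∀x<0 ⇒ stable on all of ℝ⁻.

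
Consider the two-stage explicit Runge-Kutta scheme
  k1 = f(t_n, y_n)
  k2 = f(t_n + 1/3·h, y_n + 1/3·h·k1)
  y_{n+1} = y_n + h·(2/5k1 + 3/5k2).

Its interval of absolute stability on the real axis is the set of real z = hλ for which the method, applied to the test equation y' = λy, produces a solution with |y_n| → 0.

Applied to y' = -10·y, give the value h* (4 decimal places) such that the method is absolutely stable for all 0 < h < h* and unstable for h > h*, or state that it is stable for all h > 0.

Set f=λy, z=hλ:
  k1=λy_n ⇒ h·k1=z·y_n;  k2=λ(1+1/3z)y_n ⇒ h·k2=z(1+1/3z)y_n
  y_{n+1}/y_n = 1 + 2/5z + 3/5z(1+1/3z) = 1 + z + 1/5z²
  ⇒ R(z) = 1 + z + 1/5z².

Find x<0 with |R(x)|<1.
x=-0.87: |R|=0.2814
R=1: x+1/5x²=0 ⇒ x=−5=-5.0000; min R=1−1/(4·1/5)=-0.2500>−1
Confirm numerically:
  x=-3.839: |R|=0.10858 <1
  x=-3.579: |R|=0.01715 <1
  x=-2.883: |R|=0.22066 <1
  x=-5.539: |R|=1.59710 >1
  x=-5.176: |R|=1.18220 >1
Stable set (-5.0000, 0).

(-5.0000,0); λ=-10 ⇒ h* = (5)/10 = 0.5000.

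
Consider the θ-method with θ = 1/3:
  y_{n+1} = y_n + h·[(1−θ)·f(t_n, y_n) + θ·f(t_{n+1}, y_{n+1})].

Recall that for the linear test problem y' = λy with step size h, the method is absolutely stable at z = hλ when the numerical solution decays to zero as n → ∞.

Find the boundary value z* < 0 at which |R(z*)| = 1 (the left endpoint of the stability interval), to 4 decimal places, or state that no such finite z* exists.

z* = -6.0000.

On y'=λy, z=hλ:
  y_{n+1} = y_n + z·[2/3·y_n + 1/3·y_{n+1}] ⇒ (1 − 1/3z)y_{n+1} = (1 + 2/3z)y_n
  Hence R(z) = (1 + 2/3z)/(1 − 1/3z).

Boundary: |R(x)|=1, x<0.
x=-1.62: |R|=0.0519
R=−1: 1+2/3x = −1+1/3x ⇒ -1/3x=2 ⇒ x=2/(-1/3)=-6.0000
Confirm numerically:
  x=-5.599: |R|=0.95337 <1
  x=-4.994: |R|=0.87416 <1
  x=-4.060: |R|=0.72521 <1
  x=-3.421: |R|=0.59835 <1
  x=-6.537: |R|=1.05631 >1
  x=-6.421: |R|=1.04469 >1
  x=-6.394: |R|=1.04194 >1
So |R|<1 on (-6.0000, 0).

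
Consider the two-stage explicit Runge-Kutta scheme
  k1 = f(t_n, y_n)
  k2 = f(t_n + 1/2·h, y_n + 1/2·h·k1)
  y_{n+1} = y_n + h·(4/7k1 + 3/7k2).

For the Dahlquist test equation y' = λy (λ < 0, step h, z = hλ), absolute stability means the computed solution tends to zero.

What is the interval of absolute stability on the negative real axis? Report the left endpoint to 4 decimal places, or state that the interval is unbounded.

On y'=λy, z=hλ:
  k1=λy_n ⇒ h·k1=z·y_n;  k2=λ(1+1/2z)y_n ⇒ h·k2=z(1+1/2z)y_n
  y_{n+1}/y_n = 1 + 4/7z + 3/7z(1+1/2z) = 1 + z + 3/14z²
  R(z) = 1 + z + 3/14z².

Solve |R(x)|<1 on ℝ⁻.
x=-1.03: |R|=0.1973
R=1: x+3/14x²=0 ⇒ x=−14/3=-4.6667; min R=1−1/(4·3/14)=-0.1667>−1
Confirm numerically:
  x=-3.420: |R|=0.08637 <1
  x=-3.380: |R|=0.06809 <1
  x=-2.599: |R|=0.15154 <1
  x=-2.350: |R|=0.16661 <1
  x=-4.935: |R|=1.28376 >1
  x=-4.899: |R|=1.24390 >1
Stable set (-4.6667, 0).

z∈(-4.6667,0).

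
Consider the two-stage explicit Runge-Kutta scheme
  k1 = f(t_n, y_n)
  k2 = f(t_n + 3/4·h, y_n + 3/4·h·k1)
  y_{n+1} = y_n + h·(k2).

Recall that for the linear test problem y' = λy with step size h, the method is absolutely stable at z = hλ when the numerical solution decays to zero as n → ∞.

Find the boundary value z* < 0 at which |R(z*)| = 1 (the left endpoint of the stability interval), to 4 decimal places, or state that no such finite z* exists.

With y'=λy (z=hλ):
  k1=λy_n ⇒ h·k1=z·y_n;  k2=λ(1+3/4z)y_n ⇒ h·k2=z(1+3/4z)y_n
  y_{n+1}/y_n = 1 + z(1+3/4z) = 1 + z + 3/4z²
  R(z) = 1 + z + 3/4z².

Boundary: |R(x)|=1, x<0.
x=-1.54: |R|=1.2387
R=1: x+3/4x²=0 ⇒ x=−4/3=-1.3333; min R=1−1/(4·3/4)=0.6667>−1
Confirm numerically:
  x=-1.074: |R|=0.79111 <1
  x=-0.777: |R|=0.67580 <1
  x=-0.739: |R|=0.67059 <1
  x=-0.693: |R|=0.66719 <1
  x=-1.644: |R|=1.38305 >1
  x=-1.544: |R|=1.24395 >1
  x=-1.457: |R|=1.13514 >1
So |R|<1 on (-1.3333, 0).

left endpoint -1.3333.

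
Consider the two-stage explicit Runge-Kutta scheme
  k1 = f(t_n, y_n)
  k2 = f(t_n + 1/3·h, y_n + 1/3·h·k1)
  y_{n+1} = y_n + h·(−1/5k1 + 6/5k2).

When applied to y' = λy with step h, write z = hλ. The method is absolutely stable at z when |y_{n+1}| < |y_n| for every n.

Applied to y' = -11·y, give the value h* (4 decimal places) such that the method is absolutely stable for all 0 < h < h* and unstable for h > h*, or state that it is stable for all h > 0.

(-2.5000,0); λ=-11 ⇒ h* = (5/2)/11 = 0.2273.

On y'=λy, z=hλ:
  k1=λy_n ⇒ h·k1=z·y_n;  k2=λ(1+1/3z)y_n ⇒ h·k2=z(1+1/3z)y_n
  y_{n+1}/y_n = 1 − 1/5z + 6/5z(1+1/3z) = 1 + z + 2/5z²
  Hence R(z) = 1 + z + 2/5z².

Solve |R(x)|<1 on ℝ⁻.
x=-0.36: |R|=0.6918
R=1: x+2/5x²=0 ⇒ x=−5/2=-2.5000; min R=1−1/(4·2/5)=0.3750>−1
Confirm numerically:
  x=-2.109: |R|=0.67015 <1
  x=-1.727: |R|=0.46601 <1
  x=-1.101: |R|=0.38388 <1
  x=-2.802: |R|=1.33848 >1
  x=-2.793: |R|=1.32734 >1
  x=-2.752: |R|=1.27740 >1
Stable set (-2.5000, 0).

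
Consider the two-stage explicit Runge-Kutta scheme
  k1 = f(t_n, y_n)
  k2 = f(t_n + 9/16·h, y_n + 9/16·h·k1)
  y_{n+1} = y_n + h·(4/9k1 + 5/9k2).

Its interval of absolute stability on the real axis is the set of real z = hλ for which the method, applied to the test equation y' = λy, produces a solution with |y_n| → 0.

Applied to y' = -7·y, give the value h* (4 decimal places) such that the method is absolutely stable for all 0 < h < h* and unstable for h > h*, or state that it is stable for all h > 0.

(-3.2000,0); λ=-7 ⇒ h* = (16/5)/7 = 0.4571.

Test eqn y'=λy, z=hλ:
  k1=λy_n ⇒ h·k1=z·y_n;  k2=λ(1+9/16z)y_n ⇒ h·k2=z(1+9/16z)y_n
  y_{n+1}/y_n = 1 + 4/9z + 5/9z(1+9/16z) = 1 + z + 5/16z²
  ⇒ R(z) = 1 + z + 5/16z².

Solve |R(x)|<1 on ℝ⁻.
x=-1.04: |R|=0.2980
R=1: x+5/16x²=0 ⇒ x=−16/5=-3.2000; min R=1−1/(4·5/16)=0.2000>−1
Confirm numerically:
  x=-2.595: |R|=0.50938 <1
  x=-2.381: |R|=0.39061 <1
  x=-2.064: |R|=0.26728 <1
  x=-3.488: |R|=1.31392 >1
  x=-3.394: |R|=1.20576 >1
  x=-3.264: |R|=1.06528 >1
Stable set (-3.2000, 0).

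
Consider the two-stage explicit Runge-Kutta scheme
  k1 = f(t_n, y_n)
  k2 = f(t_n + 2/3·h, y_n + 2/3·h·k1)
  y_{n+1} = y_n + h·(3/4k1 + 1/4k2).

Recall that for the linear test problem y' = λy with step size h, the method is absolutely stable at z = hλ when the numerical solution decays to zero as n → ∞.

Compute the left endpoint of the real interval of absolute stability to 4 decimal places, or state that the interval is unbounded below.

z* = -6.0000.

On y'=λy, z=hλ:
  k1=λy_n ⇒ h·k1=z·y_n;  k2=λ(1+2/3z)y_n ⇒ h·k2=z(1+2/3z)y_n
  y_{n+1}/y_n = 1 + 3/4z + 1/4z(1+2/3z) = 1 + z + 1/6z²
  so R(z) = 1 + z + 1/6z².

Find x<0 with |R(x)|<1.
x=-1.69: |R|=0.2140
R=1: x+1/6x²=0 ⇒ x=−6=-6.0000; min R=1−1/(4·1/6)=-0.5000>−1
Confirm numerically:
  x=-5.771: |R|=0.77974 <1
  x=-5.388: |R|=0.45042 <1
  x=-2.681: |R|=0.48304 <1
  x=-6.554: |R|=1.60515 >1
  x=-6.552: |R|=1.60278 >1
  x=-6.483: |R|=1.52188 >1
Stable set (-6.0000, 0).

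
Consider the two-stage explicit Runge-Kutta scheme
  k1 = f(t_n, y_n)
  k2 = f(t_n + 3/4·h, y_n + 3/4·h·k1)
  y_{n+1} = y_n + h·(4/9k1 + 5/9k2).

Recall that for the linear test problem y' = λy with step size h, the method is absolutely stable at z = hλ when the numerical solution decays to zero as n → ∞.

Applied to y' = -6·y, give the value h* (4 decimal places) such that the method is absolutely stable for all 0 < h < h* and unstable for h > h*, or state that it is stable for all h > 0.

With y'=λy (z=hλ):
  k1=λy_n ⇒ h·k1=z·y_n;  k2=λ(1+3/4z)y_n ⇒ h·k2=z(1+3/4z)y_n
  y_{n+1}/y_n = 1 + 4/9z + 5/9z(1+3/4z) = 1 + z + 5/12z²
  so R(z) = 1 + z + 5/12z².

Find x<0 with |R(x)|<1.
x=-0.92: |R|=0.4327
R=1: x+5/12x²=0 ⇒ x=−12/5=-2.4000; min R=1−1/(4·5/12)=0.4000>−1
Confirm numerically:
  x=-1.254: |R|=0.40122 <1
  x=-1.183: |R|=0.40012 <1
  x=-1.107: |R|=0.40360 <1
  x=-2.931: |R|=1.64848 >1
  x=-2.775: |R|=1.43359 >1
Stable set (-2.4000, 0).

(-2.4000,0); λ=-6 ⇒ h* = (12/5)/6 = 0.4000.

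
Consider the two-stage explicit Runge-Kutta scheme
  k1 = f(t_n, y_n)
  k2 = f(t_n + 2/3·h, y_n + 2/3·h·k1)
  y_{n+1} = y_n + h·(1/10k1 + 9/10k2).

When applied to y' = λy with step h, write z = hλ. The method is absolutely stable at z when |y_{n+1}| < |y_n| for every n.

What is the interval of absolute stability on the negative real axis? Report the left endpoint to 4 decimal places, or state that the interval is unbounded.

z∈(-1.6667,0).

With y'=λy (z=hλ):
  k1=λy_n ⇒ h·k1=z·y_n;  k2=λ(1+2/3z)y_n ⇒ h·k2=z(1+2/3z)y_n
  y_{n+1}/y_n = 1 + 1/10z + 9/10z(1+2/3z) = 1 + z + 3/5z²
  so R(z) = 1 + z + 3/5z².

Need |R(x)|<1, x<0.
x=-1.32: |R|=0.7254
R=1: x+3/5x²=0 ⇒ x=−5/3=-1.6667; min R=1−1/(4·3/5)=0.5833>−1
Confirm numerically:
  x=-1.391: |R|=0.76993 <1
  x=-1.217: |R|=0.67165 <1
  x=-0.928: |R|=0.58871 <1
  x=-2.019: |R|=1.42682 >1
  x=-1.743: |R|=1.07983 >1
Interval (-1.6667, 0).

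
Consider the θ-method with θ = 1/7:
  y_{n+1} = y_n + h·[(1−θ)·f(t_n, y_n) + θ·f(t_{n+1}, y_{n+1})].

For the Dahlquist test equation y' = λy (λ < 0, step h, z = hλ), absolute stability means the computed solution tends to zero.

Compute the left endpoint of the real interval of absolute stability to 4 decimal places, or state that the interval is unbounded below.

With y'=λy (z=hλ):
  y_{n+1} = y_n + z·[6/7·y_n + 1/7·y_{n+1}] ⇒ (1 − 1/7z)y_{n+1} = (1 + 6/7z)y_n
  ⇒ R(z) = (1 + 6/7z)/(1 − 1/7z).

Boundary: |R(x)|=1, x<0.
x=-1.73: |R|=0.3872
R=−1: 1+6/7x = −1+1/7x ⇒ -5/7x=2 ⇒ x=2/(-5/7)=-2.8000
Confirm numerically:
  x=-2.638: |R|=0.91596 <1
  x=-2.636: |R|=0.91490 <1
  x=-2.036: |R|=0.57725 <1
  x=-3.293: |R|=1.23948 >1
  x=-3.116: |R|=1.15619 >1
  x=-3.004: |R|=1.10196 >1
Stable set (-2.8000, 0).

z* = -2.8000.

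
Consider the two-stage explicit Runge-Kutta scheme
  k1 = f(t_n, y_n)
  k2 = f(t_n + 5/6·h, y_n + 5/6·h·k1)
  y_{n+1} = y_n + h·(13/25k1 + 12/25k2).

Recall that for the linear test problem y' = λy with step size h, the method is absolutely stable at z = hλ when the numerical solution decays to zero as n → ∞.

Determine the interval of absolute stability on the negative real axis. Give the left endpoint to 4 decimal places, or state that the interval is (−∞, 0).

Test eqn y'=λy, z=hλ:
  k1=λy_n ⇒ h·k1=z·y_n;  k2=λ(1+5/6z)y_n ⇒ h·k2=z(1+5/6z)y_n
  y_{n+1}/y_n = 1 + 13/25z + 12/25z(1+5/6z) = 1 + z + 2/5z²
  R(z) = 1 + z + 2/5z².

Solve |R(x)|<1 on ℝ⁻.
x=-0.72: |R|=0.4874
R=1: x+2/5x²=0 ⇒ x=−5/2=-2.5000; min R=1−1/(4·2/5)=0.3750>−1
Confirm numerically:
  x=-2.337: |R|=0.84763 <1
  x=-2.240: |R|=0.76704 <1
  x=-1.077: |R|=0.38697 <1
  x=-3.015: |R|=1.62109 >1
  x=-2.972: |R|=1.56111 >1
  x=-2.651: |R|=1.16012 >1
So |R|<1 on (-2.5000, 0).

(-2.5000, 0).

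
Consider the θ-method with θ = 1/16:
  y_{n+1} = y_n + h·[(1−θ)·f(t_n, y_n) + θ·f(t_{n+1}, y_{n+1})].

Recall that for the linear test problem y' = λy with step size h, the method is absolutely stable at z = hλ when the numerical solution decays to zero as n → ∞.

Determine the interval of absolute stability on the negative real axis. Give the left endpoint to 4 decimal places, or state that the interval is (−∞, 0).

On y'=λy, z=hλ:
  y_{n+1} = y_n + z·[15/16·y_n + 1/16·y_{n+1}] ⇒ (1 − 1/16z)y_{n+1} = (1 + 15/16z)y_n
  R(z) = (1 + 15/16z)/(1 − 1/16z).

Need |R(x)|<1, x<0.
x=-0.9: |R|=0.1479
R=−1: 1+15/16x = −1+1/16x ⇒ -7/8x=2 ⇒ x=2/(-7/8)=-2.2857
Confirm numerically:
  x=-2.232: |R|=0.95875 <1
  x=-1.583: |R|=0.44048 <1
  x=-1.360: |R|=0.25346 <1
  x=-1.169: |R|=0.08941 <1
  x=-2.724: |R|=1.32771 >1
  x=-2.716: |R|=1.32186 >1
  x=-2.372: |R|=1.06575 >1
So |R|<1 on (-2.2857, 0).

z∈(-2.2857,0).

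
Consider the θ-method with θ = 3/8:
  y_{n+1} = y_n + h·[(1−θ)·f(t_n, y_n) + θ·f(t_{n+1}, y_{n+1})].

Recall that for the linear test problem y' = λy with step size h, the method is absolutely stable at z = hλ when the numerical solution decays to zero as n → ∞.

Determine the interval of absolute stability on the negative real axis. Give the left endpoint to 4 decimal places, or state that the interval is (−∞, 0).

Set f=λy, z=hλ:
  y_{n+1} = y_n + z·[5/8·y_n + 3/8·y_{n+1}] ⇒ (1 − 3/8z)y_{n+1} = (1 + 5/8z)y_n
  Hence R(z) = (1 + 5/8z)/(1 − 3/8z).

Find x<0 with |R(x)|<1.
x=-0.92: |R|=0.3160
R=−1: 1+5/8x = −1+3/8x ⇒ -1/4x=2 ⇒ x=2/(-1/4)=-8.0000
Confirm numerically:
  x=-7.839: |R|=0.98978 <1
  x=-5.134: |R|=0.75506 <1
  x=-3.661: |R|=0.54285 <1
  x=-8.504: |R|=1.03008 >1
  x=-8.445: |R|=1.02670 >1
  x=-8.042: |R|=1.00261 >1
So |R|<1 on (-8.0000, 0).

(-8.0000, 0).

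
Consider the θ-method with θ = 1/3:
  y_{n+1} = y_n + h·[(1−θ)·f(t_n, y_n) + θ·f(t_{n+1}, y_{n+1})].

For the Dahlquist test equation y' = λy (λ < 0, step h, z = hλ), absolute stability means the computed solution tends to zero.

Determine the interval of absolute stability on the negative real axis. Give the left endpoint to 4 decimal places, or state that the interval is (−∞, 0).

(-6.0000, 0).

On y'=λy, z=hλ:
  y_{n+1} = y_n + z·[2/3·y_n + 1/3·y_{n+1}] ⇒ (1 − 1/3z)y_{n+1} = (1 + 2/3z)y_n
  so R(z) = (1 + 2/3z)/(1 − 1/3z).

Solve |R(x)|<1 on ℝ⁻.
x=-0.97: |R|=0.2670
R=−1: 1+2/3x = −1+1/3x ⇒ -1/3x=2 ⇒ x=2/(-1/3)=-6.0000
Confirm numerically:
  x=-5.416: |R|=0.93061 <1
  x=-4.329: |R|=0.77200 <1
  x=-3.479: |R|=0.61090 <1
  x=-3.035: |R|=0.50870 <1
  x=-6.589: |R|=1.06142 >1
  x=-6.491: |R|=1.05173 >1
  x=-6.397: |R|=1.04225 >1
Stable set (-6.0000, 0).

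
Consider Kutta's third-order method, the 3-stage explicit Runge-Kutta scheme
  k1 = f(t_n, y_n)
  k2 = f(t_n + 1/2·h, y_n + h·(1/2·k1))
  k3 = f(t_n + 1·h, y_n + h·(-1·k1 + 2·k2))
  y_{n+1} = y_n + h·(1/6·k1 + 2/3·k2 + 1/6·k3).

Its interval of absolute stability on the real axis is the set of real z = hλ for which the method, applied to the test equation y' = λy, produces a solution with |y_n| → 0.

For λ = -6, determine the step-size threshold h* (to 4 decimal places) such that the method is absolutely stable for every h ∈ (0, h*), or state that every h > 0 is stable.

Set f=λy, z=hλ:
  order 3, 3-stage ⇒ R(z)=1+z+z^2/2+z^3/6
  (e.g. R(-1.33)=0.16234, |R|=0.16234)

Find x<0 with |R(x)|<1.
x=-1.33: |R|=0.1623
|R(-0.82)|=0.4243 |R(-0.65)|=0.5155 |R(-0.59)|=0.5498
Bisect:
  x_lo=-3.4066 |R|=3.1930  x_hi=-0.0822 |R|=0.9211
  mid=-1.74440 |R|=0.10762 →hi
  mid=-2.57550 |R|=1.10621 →lo
  mid=-2.15995 |R|=0.50676 →hi
  mid=-2.36773 |R|=0.77696 →hi
  mid=-2.47162 |R|=0.93364 →hi
  mid=-2.52356 |R|=1.01787 →lo
  mid=-2.49759 |R|=0.97525 →hi
  mid=-2.51057 |R|=0.99643 →hi
  mid=-2.51707 |R|=1.00712 →lo
  mid=-2.51382 |R|=1.00177 →lo
  ...
  [-2.51281,-2.51260] ⇒ x*=-2.5127
Interval (-2.5127, 0).

(-2.5127,0); λ=-6 ⇒ h* = 0.4188.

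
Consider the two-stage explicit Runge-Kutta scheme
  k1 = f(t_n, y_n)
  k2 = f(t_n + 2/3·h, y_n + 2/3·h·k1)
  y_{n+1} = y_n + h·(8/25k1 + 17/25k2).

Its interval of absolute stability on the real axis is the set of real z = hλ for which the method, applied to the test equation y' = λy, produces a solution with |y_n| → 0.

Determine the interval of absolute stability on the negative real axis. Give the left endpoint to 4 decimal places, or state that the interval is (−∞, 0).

Test eqn y'=λy, z=hλ:
  k1=λy_n ⇒ h·k1=z·y_n;  k2=λ(1+2/3z)y_n ⇒ h·k2=z(1+2/3z)y_n
  y_{n+1}/y_n = 1 + 8/25z + 17/25z(1+2/3z) = 1 + z + 34/75z²
  R(z) = 1 + z + 34/75z².

Find x<0 with |R(x)|<1.
x=-1.45: |R|=0.5031
R=1: x+34/75x²=0 ⇒ x=−75/34=-2.2059; min R=1−1/(4·34/75)=0.4485>−1
Confirm numerically:
  x=-1.973: |R|=0.79170 <1
  x=-1.827: |R|=0.68619 <1
  x=-1.264: |R|=0.46029 <1
  x=-1.238: |R|=0.45680 <1
  x=-2.506: |R|=1.34095 >1
  x=-2.472: |R|=1.29822 >1
  x=-2.452: |R|=1.27358 >1
So |R|<1 on (-2.2059, 0).

(-2.2059, 0).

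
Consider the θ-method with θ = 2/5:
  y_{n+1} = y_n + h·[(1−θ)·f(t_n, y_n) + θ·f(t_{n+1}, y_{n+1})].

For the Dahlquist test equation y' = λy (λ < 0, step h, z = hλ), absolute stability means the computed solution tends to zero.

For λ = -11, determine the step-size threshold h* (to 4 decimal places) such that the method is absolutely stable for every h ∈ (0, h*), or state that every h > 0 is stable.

With y'=λy (z=hλ):
  y_{n+1} = y_n + z·[3/5·y_n + 2/5·y_{n+1}] ⇒ (1 − 2/5z)y_{n+1} = (1 + 3/5z)y_n
  ⇒ R(z) = (1 + 3/5z)/(1 − 2/5z).

Solve |R(x)|<1 on ℝ⁻.
x=-1.11: |R|=0.2313
R=−1: 1+3/5x = −1+2/5x ⇒ -1/5x=2 ⇒ x=2/(-1/5)=-10.0000
Confirm numerically:
  x=-6.615: |R|=0.81432 <1
  x=-6.089: |R|=0.77233 <1
  x=-4.517: |R|=0.60931 <1
  x=-10.354: |R|=1.01377 >1
  x=-10.236: |R|=1.00927 >1
  x=-10.106: |R|=1.00420 >1
So |R|<1 on (-10.0000, 0).

(-10.0000,0); λ=-11 ⇒ h* = (10)/11 = 0.9091.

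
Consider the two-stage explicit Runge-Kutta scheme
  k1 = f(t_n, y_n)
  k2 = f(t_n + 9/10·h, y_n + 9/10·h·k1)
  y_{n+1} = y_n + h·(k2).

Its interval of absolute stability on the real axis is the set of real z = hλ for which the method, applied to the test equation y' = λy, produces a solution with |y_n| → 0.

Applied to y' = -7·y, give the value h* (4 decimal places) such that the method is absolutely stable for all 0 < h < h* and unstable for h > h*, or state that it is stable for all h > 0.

(-1.1111,0); λ=-7 ⇒ h* = (10/9)/7 = 0.1587.

Set f=λy, z=hλ:
  k1=λy_n ⇒ h·k1=z·y_n;  k2=λ(1+9/10z)y_n ⇒ h·k2=z(1+9/10z)y_n
  y_{n+1}/y_n = 1 + z(1+9/10z) = 1 + z + 9/10z²
  ⇒ R(z) = 1 + z + 9/10z².

Find x<0 with |R(x)|<1.
x=-1.49: |R|=1.5081
R=1: x+9/10x²=0 ⇒ x=−10/9=-1.1111; min R=1−1/(4·9/10)=0.7222>−1
Confirm numerically:
  x=-1.044: |R|=0.93694 <1
  x=-0.968: |R|=0.87532 <1
  x=-0.613: |R|=0.72519 <1
  x=-0.517: |R|=0.72356 <1
  x=-1.540: |R|=1.59444 >1
  x=-1.306: |R|=1.22907 >1
Interval (-1.1111, 0).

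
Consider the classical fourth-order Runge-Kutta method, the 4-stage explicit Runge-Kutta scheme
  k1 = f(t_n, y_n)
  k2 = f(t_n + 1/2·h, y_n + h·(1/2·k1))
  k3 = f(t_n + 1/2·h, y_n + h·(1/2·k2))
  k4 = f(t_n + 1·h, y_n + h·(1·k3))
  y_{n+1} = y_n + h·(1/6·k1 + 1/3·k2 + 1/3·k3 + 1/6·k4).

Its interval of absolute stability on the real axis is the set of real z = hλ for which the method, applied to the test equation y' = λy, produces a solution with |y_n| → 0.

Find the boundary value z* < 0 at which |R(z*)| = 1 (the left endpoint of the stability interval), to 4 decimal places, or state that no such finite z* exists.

Test eqn y'=λy, z=hλ:
  order 4, 4-stage ⇒ R(z)=1+z+z^2/2+z^3/6+z^4/24
  (e.g. R(-1.2)=0.31840, |R|=0.31840)

Solve |R(x)|<1 on ℝ⁻.
x=-1.2: |R|=0.3184
|R(-3.01)|=1.3951 |R(-2.63)|=0.7900 |R(-1.09)|=0.3470
Bisect:
  x_lo=-3.6311 |R|=3.2253  x_hi=-0.1543 |R|=0.8570
  mid=-1.89270 |R|=0.30312 →hi
  mid=-2.76188 |R|=0.96527 →hi
  mid=-3.19647 |R|=1.81879 →lo
  mid=-2.97918 |R|=1.33389 →lo
  mid=-2.87053 |R|=1.13630 →lo
  mid=-2.81621 |R|=1.04762 →lo
  mid=-2.78904 |R|=1.00567 →lo
  mid=-2.77546 |R|=0.98528 →hi
  mid=-2.78225 |R|=0.99543 →hi
  mid=-2.78565 |R|=1.00054 →lo
  ...
  [-2.78544,-2.78523] ⇒ x*=-2.7853
Stable set (-2.7853, 0).

left endpoint -2.7853.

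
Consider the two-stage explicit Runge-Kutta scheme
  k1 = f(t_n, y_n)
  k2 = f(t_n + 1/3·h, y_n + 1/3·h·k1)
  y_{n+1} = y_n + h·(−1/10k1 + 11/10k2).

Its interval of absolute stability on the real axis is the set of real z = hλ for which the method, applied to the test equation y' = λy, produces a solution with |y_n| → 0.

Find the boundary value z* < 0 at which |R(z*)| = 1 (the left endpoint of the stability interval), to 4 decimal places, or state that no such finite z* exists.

left endpoint -2.7273.

On y'=λy, z=hλ:
  k1=λy_n ⇒ h·k1=z·y_n;  k2=λ(1+1/3z)y_n ⇒ h·k2=z(1+1/3z)y_n
  y_{n+1}/y_n = 1 − 1/10z + 11/10z(1+1/3z) = 1 + z + 11/30z²
  Hence R(z) = 1 + z + 11/30z².

Solve |R(x)|<1 on ℝ⁻.
x=-1.3: |R|=0.3197
R=1: x+11/30x²=0 ⇒ x=−30/11=-2.7273; min R=1−1/(4·11/30)=0.3182>−1
Confirm numerically:
  x=-2.219: |R|=0.58645 <1
  x=-2.164: |R|=0.55306 <1
  x=-2.051: |R|=0.49142 <1
  x=-1.214: |R|=0.32639 <1
  x=-3.162: |R|=1.50402 >1
  x=-2.864: |R|=1.14358 >1
Stable set (-2.7273, 0).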